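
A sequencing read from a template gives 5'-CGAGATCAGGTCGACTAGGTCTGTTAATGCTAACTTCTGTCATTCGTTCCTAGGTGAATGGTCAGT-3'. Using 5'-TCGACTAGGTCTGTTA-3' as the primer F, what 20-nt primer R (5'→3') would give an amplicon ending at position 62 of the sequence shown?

The forward primer binds at positions 11–26; the product's 3' end on the top strand is position 62.
The reverse primer anneals to the top strand over positions 43–62, i.e. to TTCGTTCCTAGGTGAATGGT.
Its sequence written 5'→3' is the reverse complement: ACCATTCACCTAGGAACGAA.

5'-ACCATTCACCTAGGAACGAA-3'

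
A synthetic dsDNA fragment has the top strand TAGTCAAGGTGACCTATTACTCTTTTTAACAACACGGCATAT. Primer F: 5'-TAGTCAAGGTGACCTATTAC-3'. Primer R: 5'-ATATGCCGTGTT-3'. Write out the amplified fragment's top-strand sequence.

Forward primer TAGTCAAGGTGACCTATTAC is found on the top strand at positions 1–20.
Reverse complement of the reverse primer: AACACGGCATAT. This occurs on the top strand at positions 31–42.
The product is the template from position 1 through 42 (42 bp).

5'-TAGTCAAGGTGACCTATTACTCTTTTTAACAACACGGCATAT-3'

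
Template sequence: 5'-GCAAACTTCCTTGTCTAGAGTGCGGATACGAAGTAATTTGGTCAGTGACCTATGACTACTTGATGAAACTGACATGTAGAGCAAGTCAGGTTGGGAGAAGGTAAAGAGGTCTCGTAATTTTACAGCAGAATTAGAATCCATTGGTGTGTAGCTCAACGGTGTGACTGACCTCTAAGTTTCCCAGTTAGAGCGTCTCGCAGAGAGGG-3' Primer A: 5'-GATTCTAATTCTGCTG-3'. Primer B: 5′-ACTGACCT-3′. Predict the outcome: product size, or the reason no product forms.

Primer A (GATTCTAATTCTGCTG) has reverse complement CAGCAGAATTAGAATC, which matches the top strand at positions 123–138; primer A anneals to the top strand there with its 3' end pointing upstream toward position 123.
Primer B (ACTGACCT) matches the top strand directly at positions 164–171; it anneals to the bottom strand with its 3' end pointing downstream toward position 171.
The 3' ends diverge (primer A extends toward position 1, primer B toward position 206), so the primers never converge on a shared product.

No product — the primers' 3' ends point away from each other.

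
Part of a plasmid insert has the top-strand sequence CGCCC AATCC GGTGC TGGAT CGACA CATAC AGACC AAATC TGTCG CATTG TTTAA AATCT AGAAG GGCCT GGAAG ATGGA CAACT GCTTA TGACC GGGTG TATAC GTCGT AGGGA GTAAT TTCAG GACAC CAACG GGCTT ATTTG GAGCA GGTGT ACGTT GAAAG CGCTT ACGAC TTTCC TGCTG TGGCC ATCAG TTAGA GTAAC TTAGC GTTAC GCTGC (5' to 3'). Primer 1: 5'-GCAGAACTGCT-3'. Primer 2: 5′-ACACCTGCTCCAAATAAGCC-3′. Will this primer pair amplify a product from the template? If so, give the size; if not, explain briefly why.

No product — primer 1 has no binding site in the template.

Primer 1 (GCAGAACTGCT) does not match the top strand, and its reverse complement AGCAGTTCTGC does not match either.
With no annealing site for primer 1, no amplification occurs.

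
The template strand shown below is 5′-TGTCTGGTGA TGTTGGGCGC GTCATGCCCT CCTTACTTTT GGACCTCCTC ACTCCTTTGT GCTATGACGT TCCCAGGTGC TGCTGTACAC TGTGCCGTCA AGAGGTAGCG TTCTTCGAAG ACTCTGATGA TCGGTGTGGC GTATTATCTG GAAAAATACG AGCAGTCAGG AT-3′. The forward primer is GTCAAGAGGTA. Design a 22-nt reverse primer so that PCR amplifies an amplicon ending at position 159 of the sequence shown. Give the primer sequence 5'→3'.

The forward primer binds at positions 97–107; the product's 3' end on the top strand is position 159.
The reverse primer anneals to the top strand over positions 138–159, i.e. to GGCGTATTATCTGGAAAAATAC.
Its sequence written 5'→3' is the reverse complement: GTATTTTTCCAGATAATACGCC.

5'-GTATTTTTCCAGATAATACGCC-3'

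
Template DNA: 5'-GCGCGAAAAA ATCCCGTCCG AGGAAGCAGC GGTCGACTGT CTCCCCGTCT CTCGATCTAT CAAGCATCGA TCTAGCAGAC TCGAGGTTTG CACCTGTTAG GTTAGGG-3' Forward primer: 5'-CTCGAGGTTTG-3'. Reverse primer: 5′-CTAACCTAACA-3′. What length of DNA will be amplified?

Scanning the template, CTCGAGGTTTG occurs at positions 80–90; this primer anneals to the bottom strand there with its 3' end pointing downstream.
Reverse complement of the reverse primer: TGTTAGGTTAG. This occurs on the top strand at positions 95–105.
Amplicon spans positions 80–105: 26 bp.

26 bp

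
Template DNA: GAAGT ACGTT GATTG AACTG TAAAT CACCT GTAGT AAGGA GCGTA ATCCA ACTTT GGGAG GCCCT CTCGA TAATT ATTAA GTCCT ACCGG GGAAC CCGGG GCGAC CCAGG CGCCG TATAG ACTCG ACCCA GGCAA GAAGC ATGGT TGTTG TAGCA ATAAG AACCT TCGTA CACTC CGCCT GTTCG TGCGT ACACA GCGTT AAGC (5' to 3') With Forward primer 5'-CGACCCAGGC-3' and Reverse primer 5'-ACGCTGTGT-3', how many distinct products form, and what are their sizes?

Two products: 98 bp, 76 bp

The forward primer CGACCCAGGC matches the top strand at positions 102–111, 124–133.
The reverse primer's reverse complement is ACACAGCGT, matching at positions 191–199.
Each forward site pairs with the reverse site to give a product ending at position 199: sizes 98, 76 bp.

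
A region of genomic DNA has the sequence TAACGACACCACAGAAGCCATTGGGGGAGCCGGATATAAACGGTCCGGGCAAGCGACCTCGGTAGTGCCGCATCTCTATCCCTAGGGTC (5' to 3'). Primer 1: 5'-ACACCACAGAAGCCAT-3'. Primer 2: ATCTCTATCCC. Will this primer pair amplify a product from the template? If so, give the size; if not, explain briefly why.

Primer 1 (ACACCACAGAAGCCAT) matches the top strand at positions 6–21 (3' end points downstream).
Primer 2 (ATCTCTATCCC) also matches the top strand directly, at positions 72–82 — its reverse complement GGGATAGAGAT is not present.
Both primers anneal to the bottom strand with 3' ends pointing the same way, so neither can prime synthesis back toward the other.

No product — both primers anneal to the same strand and extend in the same direction.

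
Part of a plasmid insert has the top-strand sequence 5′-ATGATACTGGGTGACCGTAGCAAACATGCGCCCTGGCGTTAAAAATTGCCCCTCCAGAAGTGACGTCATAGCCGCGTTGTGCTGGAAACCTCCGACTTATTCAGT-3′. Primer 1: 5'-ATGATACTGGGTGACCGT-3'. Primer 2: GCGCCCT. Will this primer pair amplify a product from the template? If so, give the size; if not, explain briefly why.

No product — both primers anneal to the same strand and extend in the same direction.

Primer 1 (ATGATACTGGGTGACCGT) matches the top strand at positions 1–18 (3' end points downstream).
Primer 2 (GCGCCCT) also matches the top strand directly, at positions 28–34 — its reverse complement AGGGCGC is not present.
Both primers anneal to the bottom strand with 3' ends pointing the same way, so neither can prime synthesis back toward the other.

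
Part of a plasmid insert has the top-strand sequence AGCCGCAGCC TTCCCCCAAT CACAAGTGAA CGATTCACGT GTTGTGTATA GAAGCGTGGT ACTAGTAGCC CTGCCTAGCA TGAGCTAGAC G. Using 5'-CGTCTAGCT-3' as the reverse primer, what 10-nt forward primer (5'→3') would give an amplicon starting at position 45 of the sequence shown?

The reverse primer's reverse complement AGCTAGACG matches the template at positions 83–91; the product starts at position 45.
The forward primer is identical to the top strand over positions 45–54: TGTATAGAAG.

5'-TGTATAGAAG-3'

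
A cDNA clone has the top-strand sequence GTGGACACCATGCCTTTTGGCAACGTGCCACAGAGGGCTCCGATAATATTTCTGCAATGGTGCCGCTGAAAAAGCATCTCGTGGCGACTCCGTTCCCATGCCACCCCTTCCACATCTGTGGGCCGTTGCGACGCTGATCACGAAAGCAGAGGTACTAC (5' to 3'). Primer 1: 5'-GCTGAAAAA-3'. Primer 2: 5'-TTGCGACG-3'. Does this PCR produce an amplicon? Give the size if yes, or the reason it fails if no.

No product — both primers anneal to the same strand and extend in the same direction.

Primer 1 (GCTGAAAAA) matches the top strand at positions 65–73 (3' end points downstream).
Primer 2 (TTGCGACG) also matches the top strand directly, at positions 126–133 — its reverse complement CGTCGCAA is not present.
Both primers anneal to the bottom strand with 3' ends pointing the same way, so neither can prime synthesis back toward the other.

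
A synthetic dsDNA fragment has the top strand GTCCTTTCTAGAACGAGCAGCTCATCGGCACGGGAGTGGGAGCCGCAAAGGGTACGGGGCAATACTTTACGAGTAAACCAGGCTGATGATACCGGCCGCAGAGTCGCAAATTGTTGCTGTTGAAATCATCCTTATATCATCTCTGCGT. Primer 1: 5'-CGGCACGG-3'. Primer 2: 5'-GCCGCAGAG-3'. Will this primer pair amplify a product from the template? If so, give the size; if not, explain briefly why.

No product — both primers anneal to the same strand and extend in the same direction.

Primer 1 (CGGCACGG) matches the top strand at positions 26–33 (3' end points downstream).
Primer 2 (GCCGCAGAG) also matches the top strand directly, at positions 95–103 — its reverse complement CTCTGCGGC is not present.
Both primers anneal to the bottom strand with 3' ends pointing the same way, so neither can prime synthesis back toward the other.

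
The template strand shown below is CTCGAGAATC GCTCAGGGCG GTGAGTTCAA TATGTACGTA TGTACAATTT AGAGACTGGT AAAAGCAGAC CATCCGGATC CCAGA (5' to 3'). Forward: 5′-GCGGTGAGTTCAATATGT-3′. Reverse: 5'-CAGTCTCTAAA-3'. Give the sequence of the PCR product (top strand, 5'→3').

5'-GCGGTGAGTTCAATATGTACGTATGTACAATTTAGAGACTG-3'

Scanning the template, GCGGTGAGTTCAATATGT occurs at positions 18–35; this primer anneals to the bottom strand there with its 3' end pointing downstream.
Taking the reverse complement of CAGTCTCTAAA gives TTTAGAGACTG, found at positions 48–58 on the template; the primer anneals here to the top strand with its 3' end pointing upstream.
The product is the template from position 18 through 58 (41 bp).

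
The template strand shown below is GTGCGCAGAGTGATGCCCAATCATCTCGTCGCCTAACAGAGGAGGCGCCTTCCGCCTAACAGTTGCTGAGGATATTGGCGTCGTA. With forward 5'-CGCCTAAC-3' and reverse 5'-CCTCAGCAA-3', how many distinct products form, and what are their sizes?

The forward primer CGCCTAAC matches the top strand at positions 30–37, 53–60.
The reverse primer's reverse complement is TTGCTGAGG, matching at positions 63–71.
Each forward site pairs with the reverse site to give a product ending at position 71: sizes 42, 19 bp.

Two products: 42 bp, 19 bp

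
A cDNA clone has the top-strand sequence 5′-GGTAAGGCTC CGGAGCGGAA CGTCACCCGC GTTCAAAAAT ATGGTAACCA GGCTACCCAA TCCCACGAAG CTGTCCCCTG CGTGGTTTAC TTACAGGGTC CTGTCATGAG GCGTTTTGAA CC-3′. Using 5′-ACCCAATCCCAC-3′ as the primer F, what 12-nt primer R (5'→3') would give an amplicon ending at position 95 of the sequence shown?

5'-TGTAAGTAAACC-3'

The forward primer binds at positions 55–66; the product's 3' end on the top strand is position 95.
The reverse primer anneals to the top strand over positions 84–95, i.e. to GGTTTACTTACA.
Its sequence written 5'→3' is the reverse complement: TGTAAGTAAACC.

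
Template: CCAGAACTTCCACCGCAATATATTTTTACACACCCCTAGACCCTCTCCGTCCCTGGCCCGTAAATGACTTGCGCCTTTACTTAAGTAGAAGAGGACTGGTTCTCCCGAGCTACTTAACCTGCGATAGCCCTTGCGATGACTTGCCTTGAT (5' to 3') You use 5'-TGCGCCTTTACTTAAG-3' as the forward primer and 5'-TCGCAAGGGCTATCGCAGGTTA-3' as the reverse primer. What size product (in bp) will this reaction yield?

67 bp

The forward primer matches the template at positions 70–85.
Taking the reverse complement of TCGCAAGGGCTATCGCAGGTTA gives TAACCTGCGATAGCCCTTGCGA, found at positions 115–136 on the template; the primer anneals here to the top strand with its 3' end pointing upstream.
The product runs from position 70 to position 136, so its length is 136 − 70 + 1 = 67 bp.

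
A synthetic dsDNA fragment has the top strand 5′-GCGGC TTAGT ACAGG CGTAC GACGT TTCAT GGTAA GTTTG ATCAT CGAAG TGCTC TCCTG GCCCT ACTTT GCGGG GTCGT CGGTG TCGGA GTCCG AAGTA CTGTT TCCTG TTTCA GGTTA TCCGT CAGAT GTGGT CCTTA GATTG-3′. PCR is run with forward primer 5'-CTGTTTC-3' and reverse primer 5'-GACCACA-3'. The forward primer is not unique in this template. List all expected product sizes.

The forward primer CTGTTTC matches the top strand at positions 101–107, 108–114.
The reverse primer's reverse complement is TGTGGTC, matching at positions 130–136.
Each forward site pairs with the reverse site to give a product ending at position 136: sizes 36, 29 bp.

36 bp, 29 bp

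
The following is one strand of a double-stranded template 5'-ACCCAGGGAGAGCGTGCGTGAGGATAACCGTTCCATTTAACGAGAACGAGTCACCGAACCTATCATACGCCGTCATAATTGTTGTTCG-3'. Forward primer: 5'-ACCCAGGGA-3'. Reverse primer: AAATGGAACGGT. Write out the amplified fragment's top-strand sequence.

5'-ACCCAGGGAGAGCGTGCGTGAGGATAACCGTTCCATTT-3'

Forward primer ACCCAGGGA is found on the top strand at positions 1–9.
Reverse complement of the reverse primer: ACCGTTCCATTT. This occurs on the top strand at positions 27–38.
The product is the template from position 1 through 38 (38 bp).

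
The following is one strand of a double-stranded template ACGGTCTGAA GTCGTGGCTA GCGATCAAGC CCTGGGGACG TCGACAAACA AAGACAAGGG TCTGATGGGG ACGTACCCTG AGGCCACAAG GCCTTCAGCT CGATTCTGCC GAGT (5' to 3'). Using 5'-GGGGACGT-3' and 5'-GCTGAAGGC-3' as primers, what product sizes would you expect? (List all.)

The forward primer GGGGACGT matches the top strand at positions 34–41, 67–74.
The reverse primer's reverse complement is GCCTTCAGC, matching at positions 91–99.
Each forward site pairs with the reverse site to give a product ending at position 99: sizes 66, 33 bp.

66 bp, 33 bp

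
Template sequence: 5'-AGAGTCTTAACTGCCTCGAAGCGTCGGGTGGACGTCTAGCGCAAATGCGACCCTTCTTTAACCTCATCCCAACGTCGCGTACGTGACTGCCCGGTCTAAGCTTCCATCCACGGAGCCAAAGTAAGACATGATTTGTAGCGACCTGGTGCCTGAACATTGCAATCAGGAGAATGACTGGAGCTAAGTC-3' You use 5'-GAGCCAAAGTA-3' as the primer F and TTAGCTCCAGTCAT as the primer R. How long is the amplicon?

Forward primer GAGCCAAAGTA is found on the top strand at positions 113–123.
Reverse complement of the reverse primer: ATGACTGGAGCTAA. This occurs on the top strand at positions 171–184.
Amplicon spans positions 113–184: 72 bp.

72 bp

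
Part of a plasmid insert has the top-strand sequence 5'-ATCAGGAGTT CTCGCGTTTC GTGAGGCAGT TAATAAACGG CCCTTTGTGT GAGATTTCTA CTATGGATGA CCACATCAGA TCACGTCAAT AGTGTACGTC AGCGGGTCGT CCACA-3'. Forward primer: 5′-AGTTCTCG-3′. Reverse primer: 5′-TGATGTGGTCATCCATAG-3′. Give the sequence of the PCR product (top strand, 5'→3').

Forward primer AGTTCTCG is found on the top strand at positions 7–14.
Taking the reverse complement of TGATGTGGTCATCCATAG gives CTATGGATGACCACATCA, found at positions 61–78 on the template; the primer anneals here to the top strand with its 3' end pointing upstream.
The product is the template from position 7 through 78 (72 bp).

5'-AGTTCTCGCGTTTCGTGAGGCAGTTAATAAACGGCCCTTTGTGTGAGATTTCTACTATGGATGACCACATCA-3'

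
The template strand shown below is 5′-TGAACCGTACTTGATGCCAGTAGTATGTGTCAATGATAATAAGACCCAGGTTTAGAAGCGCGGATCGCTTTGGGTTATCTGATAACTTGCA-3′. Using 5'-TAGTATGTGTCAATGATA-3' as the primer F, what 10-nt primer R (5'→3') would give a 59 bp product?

The forward primer binds at positions 21–38, so a 59 bp product ends at position 21 + 59 − 1 = 79.
The reverse primer anneals to the top strand over positions 70–79, i.e. to TTGGGTTATC.
Its sequence written 5'→3' is the reverse complement: GATAACCCAA.

5'-GATAACCCAA-3'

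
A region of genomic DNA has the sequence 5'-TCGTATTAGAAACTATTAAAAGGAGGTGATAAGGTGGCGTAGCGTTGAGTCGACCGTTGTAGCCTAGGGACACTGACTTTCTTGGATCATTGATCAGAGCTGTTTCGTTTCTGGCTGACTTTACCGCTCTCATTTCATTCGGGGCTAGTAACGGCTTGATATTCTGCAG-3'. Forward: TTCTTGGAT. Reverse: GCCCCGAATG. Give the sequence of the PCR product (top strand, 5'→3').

Forward primer TTCTTGGAT is found on the top strand at positions 79–87.
The reverse primer's reverse complement is CATTCGGGGC, which matches the template at positions 136–145.
The product is the template from position 79 through 145 (67 bp).

5'-TTCTTGGATCATTGATCAGAGCTGTTTCGTTTCTGGCTGACTTTACCGCTCTCATTTCATTCGGGGC-3'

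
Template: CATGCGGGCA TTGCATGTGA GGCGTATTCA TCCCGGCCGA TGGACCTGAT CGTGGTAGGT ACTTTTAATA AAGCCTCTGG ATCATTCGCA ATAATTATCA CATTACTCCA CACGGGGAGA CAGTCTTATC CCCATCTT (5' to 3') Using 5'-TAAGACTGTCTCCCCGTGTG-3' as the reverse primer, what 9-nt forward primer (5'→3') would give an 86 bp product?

5'-GACCTGATC-3'

The reverse primer's reverse complement CACACGGGGAGACAGTCTTA matches the template at positions 109–128, so the product ends at position 128.
An 86 bp product then starts at position 128 − 86 + 1 = 43.
The forward primer is identical to the top strand there: GACCTGATC.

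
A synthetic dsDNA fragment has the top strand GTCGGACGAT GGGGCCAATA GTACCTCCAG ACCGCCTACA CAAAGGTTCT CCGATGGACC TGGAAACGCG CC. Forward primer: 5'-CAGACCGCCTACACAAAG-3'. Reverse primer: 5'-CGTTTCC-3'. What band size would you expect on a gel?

41 bp

Forward primer CAGACCGCCTACACAAAG is found on the top strand at positions 28–45.
The reverse primer's reverse complement is GGAAACG, which matches the template at positions 62–68.
The product runs from position 28 to position 68, so its length is 68 − 28 + 1 = 41 bp.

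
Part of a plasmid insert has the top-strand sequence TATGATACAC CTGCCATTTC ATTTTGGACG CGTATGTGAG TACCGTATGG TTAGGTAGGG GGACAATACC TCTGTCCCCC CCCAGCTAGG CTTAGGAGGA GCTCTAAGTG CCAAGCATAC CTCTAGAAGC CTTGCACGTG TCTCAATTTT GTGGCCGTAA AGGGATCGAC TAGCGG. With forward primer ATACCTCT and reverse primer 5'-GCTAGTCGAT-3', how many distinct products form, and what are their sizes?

The forward primer ATACCTCT matches the top strand at positions 66–73, 117–124.
The reverse primer's reverse complement is ATCGACTAGC, matching at positions 165–174.
Each forward site pairs with the reverse site to give a product ending at position 174: sizes 109, 58 bp.

Two products: 109 bp, 58 bp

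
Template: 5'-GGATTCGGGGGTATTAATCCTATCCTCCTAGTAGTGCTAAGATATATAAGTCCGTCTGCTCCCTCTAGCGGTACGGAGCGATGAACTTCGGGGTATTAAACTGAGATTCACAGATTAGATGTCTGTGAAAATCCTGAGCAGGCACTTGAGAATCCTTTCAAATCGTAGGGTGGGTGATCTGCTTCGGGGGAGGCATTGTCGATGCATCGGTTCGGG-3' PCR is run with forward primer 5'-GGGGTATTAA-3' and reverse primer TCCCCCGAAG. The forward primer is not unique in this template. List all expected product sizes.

The forward primer GGGGTATTAA matches the top strand at positions 8–17, 90–99.
The reverse primer's reverse complement is CTTCGGGGGA, matching at positions 182–191.
Each forward site pairs with the reverse site to give a product ending at position 191: sizes 184, 102 bp.

184 bp, 102 bp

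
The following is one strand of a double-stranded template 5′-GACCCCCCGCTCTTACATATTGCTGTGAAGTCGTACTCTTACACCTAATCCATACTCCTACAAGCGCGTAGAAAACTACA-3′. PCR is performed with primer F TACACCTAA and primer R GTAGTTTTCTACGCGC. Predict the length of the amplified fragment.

Scanning the template, TACACCTAA occurs at positions 40–48; this primer anneals to the bottom strand there with its 3' end pointing downstream.
Taking the reverse complement of GTAGTTTTCTACGCGC gives GCGCGTAGAAAACTAC, found at positions 64–79 on the template; the primer anneals here to the top strand with its 3' end pointing upstream.
The product runs from position 40 to position 79, so its length is 79 − 40 + 1 = 40 bp.

40 bp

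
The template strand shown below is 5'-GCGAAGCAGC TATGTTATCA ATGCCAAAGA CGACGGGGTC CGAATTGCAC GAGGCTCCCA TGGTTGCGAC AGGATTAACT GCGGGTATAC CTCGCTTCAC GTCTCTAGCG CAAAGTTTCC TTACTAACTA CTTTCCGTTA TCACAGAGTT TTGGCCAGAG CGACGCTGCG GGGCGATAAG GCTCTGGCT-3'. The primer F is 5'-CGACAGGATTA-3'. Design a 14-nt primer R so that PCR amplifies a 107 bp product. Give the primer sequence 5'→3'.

5'-CCCCGCAGCGTCGC-3'

The forward primer binds at positions 67–77, so a 107 bp product ends at position 67 + 107 − 1 = 173.
The reverse primer anneals to the top strand over positions 160–173, i.e. to GCGACGCTGCGGGG.
Its sequence written 5'→3' is the reverse complement: CCCCGCAGCGTCGC.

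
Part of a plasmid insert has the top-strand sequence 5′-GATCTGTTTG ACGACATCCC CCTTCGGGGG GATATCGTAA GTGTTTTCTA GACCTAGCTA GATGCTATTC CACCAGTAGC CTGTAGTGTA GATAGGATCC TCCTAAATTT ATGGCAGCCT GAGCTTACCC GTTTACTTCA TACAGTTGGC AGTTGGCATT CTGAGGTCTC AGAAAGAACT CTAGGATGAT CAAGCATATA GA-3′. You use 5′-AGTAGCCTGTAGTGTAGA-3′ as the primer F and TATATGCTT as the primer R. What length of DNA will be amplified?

126 bp

The forward primer matches the template at positions 75–92.
Reverse complement of the reverse primer: AAGCATATA. This occurs on the top strand at positions 192–200.
Amplicon spans positions 75–200: 126 bp.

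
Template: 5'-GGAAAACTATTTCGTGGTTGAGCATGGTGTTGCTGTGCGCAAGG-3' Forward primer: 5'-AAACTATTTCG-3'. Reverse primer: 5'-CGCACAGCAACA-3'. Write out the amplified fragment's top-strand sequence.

The forward primer matches the template at positions 4–14.
Reverse complement of the reverse primer: TGTTGCTGTGCG. This occurs on the top strand at positions 28–39.
The product is the template from position 4 through 39 (36 bp).

5'-AAACTATTTCGTGGTTGAGCATGGTGTTGCTGTGCG-3'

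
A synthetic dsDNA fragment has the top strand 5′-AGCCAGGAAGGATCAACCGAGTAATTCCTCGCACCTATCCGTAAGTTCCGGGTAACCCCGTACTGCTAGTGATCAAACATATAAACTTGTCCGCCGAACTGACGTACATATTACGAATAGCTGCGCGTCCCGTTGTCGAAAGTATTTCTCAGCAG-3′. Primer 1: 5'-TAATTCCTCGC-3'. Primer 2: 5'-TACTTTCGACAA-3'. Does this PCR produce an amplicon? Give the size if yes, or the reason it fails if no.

Primer 1 (TAATTCCTCGC) matches the top strand at positions 22–32; it acts as a forward primer.
Primer 2's reverse complement is TTGTCGAAAGTA, matching the top strand at positions 133–144; it acts as a reverse primer.
The 3' ends face each other across positions 22–144, giving a 123 bp product.

Yes — a 123 bp product.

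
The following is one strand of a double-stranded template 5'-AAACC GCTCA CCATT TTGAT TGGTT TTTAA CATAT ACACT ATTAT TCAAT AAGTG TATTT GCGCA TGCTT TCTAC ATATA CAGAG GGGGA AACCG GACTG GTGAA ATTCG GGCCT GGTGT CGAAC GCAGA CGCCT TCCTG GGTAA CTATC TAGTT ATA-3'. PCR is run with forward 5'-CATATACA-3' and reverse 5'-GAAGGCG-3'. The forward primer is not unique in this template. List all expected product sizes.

107 bp, 63 bp

The forward primer CATATACA matches the top strand at positions 31–38, 75–82.
The reverse primer's reverse complement is CGCCTTC, matching at positions 131–137.
Each forward site pairs with the reverse site to give a product ending at position 137: sizes 107, 63 bp.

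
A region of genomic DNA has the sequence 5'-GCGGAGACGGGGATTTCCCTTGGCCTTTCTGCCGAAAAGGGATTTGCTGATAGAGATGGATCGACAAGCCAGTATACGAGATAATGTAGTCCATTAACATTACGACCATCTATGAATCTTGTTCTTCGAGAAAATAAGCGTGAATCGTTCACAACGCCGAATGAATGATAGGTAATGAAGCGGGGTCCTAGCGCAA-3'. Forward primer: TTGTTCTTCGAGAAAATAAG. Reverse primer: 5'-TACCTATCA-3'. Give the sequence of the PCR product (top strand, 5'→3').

5'-TTGTTCTTCGAGAAAATAAGCGTGAATCGTTCACAACGCCGAATGAATGATAGGTA-3'

Scanning the template, TTGTTCTTCGAGAAAATAAG occurs at positions 119–138; this primer anneals to the bottom strand there with its 3' end pointing downstream.
Reverse complement of the reverse primer: TGATAGGTA. This occurs on the top strand at positions 166–174.
The product is the template from position 119 through 174 (56 bp).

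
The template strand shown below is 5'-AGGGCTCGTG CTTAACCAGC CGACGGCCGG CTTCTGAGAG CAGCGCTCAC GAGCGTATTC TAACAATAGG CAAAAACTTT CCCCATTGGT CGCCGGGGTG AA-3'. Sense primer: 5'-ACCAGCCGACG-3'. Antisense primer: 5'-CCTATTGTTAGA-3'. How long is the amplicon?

Forward primer ACCAGCCGACG is found on the top strand at positions 15–25.
Reverse complement of the reverse primer: TCTAACAATAGG. This occurs on the top strand at positions 59–70.
Product length = (reverse-primer end) − (forward-primer start) + 1 = 70 − 15 + 1 = 56 bp.

56 bp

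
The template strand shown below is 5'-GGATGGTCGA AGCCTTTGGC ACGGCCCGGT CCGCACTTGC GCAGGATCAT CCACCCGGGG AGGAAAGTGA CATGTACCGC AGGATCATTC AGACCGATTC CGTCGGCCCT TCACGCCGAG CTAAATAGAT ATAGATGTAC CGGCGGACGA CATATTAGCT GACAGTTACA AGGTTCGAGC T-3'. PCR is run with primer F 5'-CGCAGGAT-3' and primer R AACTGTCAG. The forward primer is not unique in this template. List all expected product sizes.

128 bp, 90 bp

The forward primer CGCAGGAT matches the top strand at positions 40–47, 78–85.
The reverse primer's reverse complement is CTGACAGTT, matching at positions 159–167.
Each forward site pairs with the reverse site to give a product ending at position 167: sizes 128, 90 bp.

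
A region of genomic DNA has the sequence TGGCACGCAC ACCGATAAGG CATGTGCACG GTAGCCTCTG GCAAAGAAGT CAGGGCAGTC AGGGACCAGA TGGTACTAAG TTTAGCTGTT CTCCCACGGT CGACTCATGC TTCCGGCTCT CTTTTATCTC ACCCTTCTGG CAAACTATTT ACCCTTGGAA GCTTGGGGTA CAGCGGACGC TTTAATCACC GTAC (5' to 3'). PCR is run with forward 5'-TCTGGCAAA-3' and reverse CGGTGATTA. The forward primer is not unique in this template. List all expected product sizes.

155 bp, 56 bp

The forward primer TCTGGCAAA matches the top strand at positions 37–45, 136–144.
The reverse primer's reverse complement is TAATCACCG, matching at positions 183–191.
Each forward site pairs with the reverse site to give a product ending at position 191: sizes 155, 56 bp.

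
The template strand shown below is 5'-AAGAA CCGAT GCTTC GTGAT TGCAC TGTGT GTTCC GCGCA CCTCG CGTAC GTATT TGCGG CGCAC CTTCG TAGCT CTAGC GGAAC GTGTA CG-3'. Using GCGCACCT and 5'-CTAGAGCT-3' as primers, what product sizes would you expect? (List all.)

44 bp, 20 bp

The forward primer GCGCACCT matches the top strand at positions 36–43, 60–67.
The reverse primer's reverse complement is AGCTCTAG, matching at positions 72–79.
Each forward site pairs with the reverse site to give a product ending at position 79: sizes 44, 20 bp.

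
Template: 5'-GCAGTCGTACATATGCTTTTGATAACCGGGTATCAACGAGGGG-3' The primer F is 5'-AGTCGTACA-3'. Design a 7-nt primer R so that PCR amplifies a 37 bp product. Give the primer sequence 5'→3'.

The forward primer binds at positions 3–11, so a 37 bp product ends at position 3 + 37 − 1 = 39.
The reverse primer anneals to the top strand over positions 33–39, i.e. to TCAACGA.
Its sequence written 5'→3' is the reverse complement: TCGTTGA.

5'-TCGTTGA-3'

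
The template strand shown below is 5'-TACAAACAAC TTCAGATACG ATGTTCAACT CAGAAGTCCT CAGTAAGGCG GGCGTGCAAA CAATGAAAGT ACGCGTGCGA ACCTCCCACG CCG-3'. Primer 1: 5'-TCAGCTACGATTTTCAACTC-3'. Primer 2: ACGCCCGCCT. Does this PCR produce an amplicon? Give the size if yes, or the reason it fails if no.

Primer 1 (TCAGCTACGATTTTCAACTC) does not match the top strand, and its reverse complement GAGTTGAAAATCGTAGCTGA does not match either.
With no annealing site for primer 1, no amplification occurs.

No product — primer 1 has no binding site in the template.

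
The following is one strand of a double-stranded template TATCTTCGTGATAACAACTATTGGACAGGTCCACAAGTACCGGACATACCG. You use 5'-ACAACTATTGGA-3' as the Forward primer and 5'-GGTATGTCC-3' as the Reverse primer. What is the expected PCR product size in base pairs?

Forward primer ACAACTATTGGA is found on the top strand at positions 14–25.
Taking the reverse complement of GGTATGTCC gives GGACATACC, found at positions 42–50 on the template; the primer anneals here to the top strand with its 3' end pointing upstream.
Amplicon spans positions 14–50: 37 bp.

37 bp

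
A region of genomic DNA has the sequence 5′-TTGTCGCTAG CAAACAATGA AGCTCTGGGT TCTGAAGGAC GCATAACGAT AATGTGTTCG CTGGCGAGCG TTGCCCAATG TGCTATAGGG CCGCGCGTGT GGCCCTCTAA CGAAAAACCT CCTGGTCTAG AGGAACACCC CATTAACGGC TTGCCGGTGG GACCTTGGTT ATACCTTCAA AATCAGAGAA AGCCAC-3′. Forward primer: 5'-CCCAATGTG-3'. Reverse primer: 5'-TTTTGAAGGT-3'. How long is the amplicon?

Forward primer CCCAATGTG is found on the top strand at positions 74–82.
Taking the reverse complement of TTTTGAAGGT gives ACCTTCAAAA, found at positions 173–182 on the template; the primer anneals here to the top strand with its 3' end pointing upstream.
The product runs from position 74 to position 182, so its length is 182 − 74 + 1 = 109 bp.

109 bp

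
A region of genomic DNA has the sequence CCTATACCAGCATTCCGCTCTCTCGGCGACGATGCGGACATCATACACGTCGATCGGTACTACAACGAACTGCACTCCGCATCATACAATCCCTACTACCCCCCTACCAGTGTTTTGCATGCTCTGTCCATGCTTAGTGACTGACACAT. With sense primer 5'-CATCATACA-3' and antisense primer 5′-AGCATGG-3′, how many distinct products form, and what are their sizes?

The forward primer CATCATACA matches the top strand at positions 39–47, 80–88.
The reverse primer's reverse complement is CCATGCT, matching at positions 128–134.
Each forward site pairs with the reverse site to give a product ending at position 134: sizes 96, 55 bp.

Two products: 96 bp, 55 bp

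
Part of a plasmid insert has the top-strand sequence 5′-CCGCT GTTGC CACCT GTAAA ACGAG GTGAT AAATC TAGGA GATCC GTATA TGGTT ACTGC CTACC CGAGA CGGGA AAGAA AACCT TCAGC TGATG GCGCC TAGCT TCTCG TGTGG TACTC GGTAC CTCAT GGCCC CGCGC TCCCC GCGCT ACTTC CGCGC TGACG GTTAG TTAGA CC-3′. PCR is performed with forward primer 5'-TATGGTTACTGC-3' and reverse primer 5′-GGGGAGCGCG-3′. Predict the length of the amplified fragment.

Forward primer TATGGTTACTGC is found on the top strand at positions 49–60.
The reverse primer's reverse complement is CGCGCTCCCC, which matches the template at positions 136–145.
The product runs from position 49 to position 145, so its length is 145 − 49 + 1 = 97 bp.

97 bp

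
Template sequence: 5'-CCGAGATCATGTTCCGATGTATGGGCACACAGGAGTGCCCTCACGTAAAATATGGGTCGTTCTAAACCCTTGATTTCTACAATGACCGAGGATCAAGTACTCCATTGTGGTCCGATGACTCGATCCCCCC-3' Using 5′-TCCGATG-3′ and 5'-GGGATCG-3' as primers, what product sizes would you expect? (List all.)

115 bp, 17 bp

The forward primer TCCGATG matches the top strand at positions 13–19, 111–117.
The reverse primer's reverse complement is CGATCCC, matching at positions 121–127.
Each forward site pairs with the reverse site to give a product ending at position 127: sizes 115, 17 bp.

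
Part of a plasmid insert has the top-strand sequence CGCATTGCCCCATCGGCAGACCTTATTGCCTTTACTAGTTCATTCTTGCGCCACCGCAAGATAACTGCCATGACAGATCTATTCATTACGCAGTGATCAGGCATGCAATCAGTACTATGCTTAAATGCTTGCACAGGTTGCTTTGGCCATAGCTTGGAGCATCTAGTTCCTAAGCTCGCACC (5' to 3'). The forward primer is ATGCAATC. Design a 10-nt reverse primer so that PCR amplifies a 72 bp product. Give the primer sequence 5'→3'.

The forward primer binds at positions 103–110, so a 72 bp product ends at position 103 + 72 − 1 = 174.
The reverse primer anneals to the top strand over positions 165–174, i.e. to AGTTCCTAAG.
Its sequence written 5'→3' is the reverse complement: CTTAGGAACT.

5'-CTTAGGAACT-3'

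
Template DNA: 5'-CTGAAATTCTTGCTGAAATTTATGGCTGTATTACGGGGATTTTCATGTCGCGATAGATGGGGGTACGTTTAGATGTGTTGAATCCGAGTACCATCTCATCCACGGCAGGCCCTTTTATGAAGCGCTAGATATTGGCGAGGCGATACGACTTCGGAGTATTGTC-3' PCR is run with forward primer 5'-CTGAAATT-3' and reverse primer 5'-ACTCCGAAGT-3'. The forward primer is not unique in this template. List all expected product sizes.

The forward primer CTGAAATT matches the top strand at positions 1–8, 13–20.
The reverse primer's reverse complement is ACTTCGGAGT, matching at positions 148–157.
Each forward site pairs with the reverse site to give a product ending at position 157: sizes 157, 145 bp.

157 bp, 145 bp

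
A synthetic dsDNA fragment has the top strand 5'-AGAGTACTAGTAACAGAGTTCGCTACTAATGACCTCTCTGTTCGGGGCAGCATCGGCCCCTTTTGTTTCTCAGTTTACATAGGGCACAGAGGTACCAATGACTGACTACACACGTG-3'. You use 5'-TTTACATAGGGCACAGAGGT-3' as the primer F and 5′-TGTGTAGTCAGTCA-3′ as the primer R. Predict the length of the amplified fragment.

Scanning the template, TTTACATAGGGCACAGAGGT occurs at positions 74–93; this primer anneals to the bottom strand there with its 3' end pointing downstream.
The reverse primer's reverse complement is TGACTGACTACACA, which matches the template at positions 99–112.
Product length = (reverse-primer end) − (forward-primer start) + 1 = 112 − 74 + 1 = 39 bp.

39 bp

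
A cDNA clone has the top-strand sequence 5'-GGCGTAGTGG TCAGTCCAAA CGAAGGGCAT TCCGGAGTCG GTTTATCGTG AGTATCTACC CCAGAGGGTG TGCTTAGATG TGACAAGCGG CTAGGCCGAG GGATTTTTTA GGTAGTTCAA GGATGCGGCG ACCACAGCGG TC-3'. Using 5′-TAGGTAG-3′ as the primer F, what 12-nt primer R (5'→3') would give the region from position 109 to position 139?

5'-CGCTGTGGTCGC-3'

The product's 3' end on the top strand is position 139.
The reverse primer anneals to the top strand over positions 128–139, i.e. to GCGACCACAGCG.
Its sequence written 5'→3' is the reverse complement: CGCTGTGGTCGC.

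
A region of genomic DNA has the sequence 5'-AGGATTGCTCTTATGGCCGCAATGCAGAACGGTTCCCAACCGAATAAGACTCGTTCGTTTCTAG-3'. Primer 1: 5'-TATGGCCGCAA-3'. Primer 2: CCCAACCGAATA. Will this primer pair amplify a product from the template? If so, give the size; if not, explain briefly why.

No product — both primers anneal to the same strand and extend in the same direction.

Primer 1 (TATGGCCGCAA) matches the top strand at positions 12–22 (3' end points downstream).
Primer 2 (CCCAACCGAATA) also matches the top strand directly, at positions 35–46 — its reverse complement TATTCGGTTGGG is not present.
Both primers anneal to the bottom strand with 3' ends pointing the same way, so neither can prime synthesis back toward the other.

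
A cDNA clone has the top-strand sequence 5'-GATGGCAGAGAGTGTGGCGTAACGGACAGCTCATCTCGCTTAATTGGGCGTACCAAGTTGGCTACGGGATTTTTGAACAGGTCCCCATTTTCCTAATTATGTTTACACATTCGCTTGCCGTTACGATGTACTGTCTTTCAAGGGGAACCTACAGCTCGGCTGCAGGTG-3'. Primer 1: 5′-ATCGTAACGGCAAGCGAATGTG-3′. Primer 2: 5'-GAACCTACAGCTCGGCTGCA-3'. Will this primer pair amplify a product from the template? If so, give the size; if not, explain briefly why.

No product — the primers' 3' ends point away from each other.

Primer 1 (ATCGTAACGGCAAGCGAATGTG) has reverse complement CACATTCGCTTGCCGTTACGAT, which matches the top strand at positions 106–127; primer 1 anneals to the top strand there with its 3' end pointing upstream toward position 106.
Primer 2 (GAACCTACAGCTCGGCTGCA) matches the top strand directly at positions 145–164; it anneals to the bottom strand with its 3' end pointing downstream toward position 164.
The 3' ends diverge (primer 1 extends toward position 1, primer 2 toward position 168), so the primers never converge on a shared product.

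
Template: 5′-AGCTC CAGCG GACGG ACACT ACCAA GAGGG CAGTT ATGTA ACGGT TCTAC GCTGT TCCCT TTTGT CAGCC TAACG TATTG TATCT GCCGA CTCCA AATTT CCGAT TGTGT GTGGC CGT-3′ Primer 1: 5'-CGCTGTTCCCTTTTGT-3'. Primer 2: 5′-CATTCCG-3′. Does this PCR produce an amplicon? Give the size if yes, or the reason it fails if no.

Primer 2 (CATTCCG) does not match the top strand, and its reverse complement CGGAATG does not match either.
With no annealing site for primer 2, no amplification occurs.

No product — primer 2 has no binding site in the template.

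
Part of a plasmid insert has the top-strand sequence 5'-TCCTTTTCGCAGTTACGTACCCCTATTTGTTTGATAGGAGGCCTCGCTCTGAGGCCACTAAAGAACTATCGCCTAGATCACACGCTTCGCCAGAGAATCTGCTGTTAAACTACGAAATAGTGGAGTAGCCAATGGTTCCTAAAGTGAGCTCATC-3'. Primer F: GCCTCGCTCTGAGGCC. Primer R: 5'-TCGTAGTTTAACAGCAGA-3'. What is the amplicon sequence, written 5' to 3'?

The forward primer matches the template at positions 41–56.
Reverse complement of the reverse primer: TCTGCTGTTAAACTACGA. This occurs on the top strand at positions 98–115.
The product is the template from position 41 through 115 (75 bp).

5'-GCCTCGCTCTGAGGCCACTAAAGAACTATCGCCTAGATCACACGCTTCGCCAGAGAATCTGCTGTTAAACTACGA-3'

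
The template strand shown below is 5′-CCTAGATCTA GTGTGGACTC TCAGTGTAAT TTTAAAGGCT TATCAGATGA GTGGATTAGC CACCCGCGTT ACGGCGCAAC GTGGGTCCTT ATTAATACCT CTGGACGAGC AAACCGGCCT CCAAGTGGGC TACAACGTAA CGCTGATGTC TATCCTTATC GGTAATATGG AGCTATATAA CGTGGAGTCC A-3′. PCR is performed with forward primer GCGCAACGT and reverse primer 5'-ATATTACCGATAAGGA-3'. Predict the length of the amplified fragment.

Scanning the template, GCGCAACGT occurs at positions 74–82; this primer anneals to the bottom strand there with its 3' end pointing downstream.
The reverse primer's reverse complement is TCCTTATCGGTAATAT, which matches the template at positions 153–168.
The product runs from position 74 to position 168, so its length is 168 − 74 + 1 = 95 bp.

95 bp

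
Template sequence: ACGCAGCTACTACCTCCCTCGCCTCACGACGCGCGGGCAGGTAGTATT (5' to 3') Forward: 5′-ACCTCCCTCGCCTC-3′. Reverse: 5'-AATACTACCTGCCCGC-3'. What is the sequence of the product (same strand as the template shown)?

Forward primer ACCTCCCTCGCCTC is found on the top strand at positions 12–25.
Taking the reverse complement of AATACTACCTGCCCGC gives GCGGGCAGGTAGTATT, found at positions 33–48 on the template; the primer anneals here to the top strand with its 3' end pointing upstream.
The product is the template from position 12 through 48 (37 bp).

5'-ACCTCCCTCGCCTCACGACGCGCGGGCAGGTAGTATT-3'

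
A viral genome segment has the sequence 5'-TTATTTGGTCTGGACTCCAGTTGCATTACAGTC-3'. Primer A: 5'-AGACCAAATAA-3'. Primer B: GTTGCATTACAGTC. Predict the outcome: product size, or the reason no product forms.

Primer A (AGACCAAATAA) has reverse complement TTATTTGGTCT, which matches the top strand at positions 1–11; primer A anneals to the top strand there with its 3' end pointing upstream toward position 1.
Primer B (GTTGCATTACAGTC) matches the top strand directly at positions 20–33; it anneals to the bottom strand with its 3' end pointing downstream toward position 33.
The 3' ends diverge (primer A extends toward position 1, primer B toward position 33), so the primers never converge on a shared product.

No product — the primers' 3' ends point away from each other.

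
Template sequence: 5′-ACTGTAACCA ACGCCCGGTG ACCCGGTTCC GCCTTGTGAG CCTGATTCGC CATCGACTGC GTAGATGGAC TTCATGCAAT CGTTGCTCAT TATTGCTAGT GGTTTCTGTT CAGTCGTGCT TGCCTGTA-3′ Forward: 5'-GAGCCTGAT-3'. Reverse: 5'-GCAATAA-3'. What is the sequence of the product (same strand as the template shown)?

5'-GAGCCTGATTCGCCATCGACTGCGTAGATGGACTTCATGCAATCGTTGCTCATTATTGC-3'

Forward primer GAGCCTGAT is found on the top strand at positions 38–46.
Taking the reverse complement of GCAATAA gives TTATTGC, found at positions 90–96 on the template; the primer anneals here to the top strand with its 3' end pointing upstream.
The product is the template from position 38 through 96 (59 bp).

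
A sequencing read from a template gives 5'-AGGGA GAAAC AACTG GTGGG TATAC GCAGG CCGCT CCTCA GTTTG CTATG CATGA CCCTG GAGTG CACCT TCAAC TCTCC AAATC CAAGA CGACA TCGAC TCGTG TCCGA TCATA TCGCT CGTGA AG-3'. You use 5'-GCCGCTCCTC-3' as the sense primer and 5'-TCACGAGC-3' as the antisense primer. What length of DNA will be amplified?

96 bp

The forward primer matches the template at positions 30–39.
The reverse primer's reverse complement is GCTCGTGA, which matches the template at positions 118–125.
Product length = (reverse-primer end) − (forward-primer start) + 1 = 125 − 30 + 1 = 96 bp.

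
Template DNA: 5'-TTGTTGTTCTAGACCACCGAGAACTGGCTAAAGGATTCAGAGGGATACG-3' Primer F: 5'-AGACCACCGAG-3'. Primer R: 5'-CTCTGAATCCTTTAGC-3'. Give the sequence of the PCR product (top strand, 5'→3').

5'-AGACCACCGAGAACTGGCTAAAGGATTCAGAG-3'

Scanning the template, AGACCACCGAG occurs at positions 11–21; this primer anneals to the bottom strand there with its 3' end pointing downstream.
Taking the reverse complement of CTCTGAATCCTTTAGC gives GCTAAAGGATTCAGAG, found at positions 27–42 on the template; the primer anneals here to the top strand with its 3' end pointing upstream.
The product is the template from position 11 through 42 (32 bp).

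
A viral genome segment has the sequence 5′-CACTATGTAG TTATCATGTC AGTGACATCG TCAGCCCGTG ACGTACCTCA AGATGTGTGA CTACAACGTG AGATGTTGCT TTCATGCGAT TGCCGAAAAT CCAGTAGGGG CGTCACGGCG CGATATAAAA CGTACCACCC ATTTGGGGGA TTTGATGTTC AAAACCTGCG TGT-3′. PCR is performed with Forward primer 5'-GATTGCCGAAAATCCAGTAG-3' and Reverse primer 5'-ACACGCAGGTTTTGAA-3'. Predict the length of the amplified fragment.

86 bp

Scanning the template, GATTGCCGAAAATCCAGTAG occurs at positions 88–107; this primer anneals to the bottom strand there with its 3' end pointing downstream.
The reverse primer's reverse complement is TTCAAAACCTGCGTGT, which matches the template at positions 158–173.
Amplicon spans positions 88–173: 86 bp.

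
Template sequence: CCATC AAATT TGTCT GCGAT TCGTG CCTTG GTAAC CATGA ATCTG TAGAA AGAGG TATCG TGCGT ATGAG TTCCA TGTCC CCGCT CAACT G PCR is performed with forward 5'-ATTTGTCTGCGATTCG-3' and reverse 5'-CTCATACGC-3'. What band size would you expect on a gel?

Scanning the template, ATTTGTCTGCGATTCG occurs at positions 8–23; this primer anneals to the bottom strand there with its 3' end pointing downstream.
Taking the reverse complement of CTCATACGC gives GCGTATGAG, found at positions 62–70 on the template; the primer anneals here to the top strand with its 3' end pointing upstream.
Amplicon spans positions 8–70: 63 bp.

63 bp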